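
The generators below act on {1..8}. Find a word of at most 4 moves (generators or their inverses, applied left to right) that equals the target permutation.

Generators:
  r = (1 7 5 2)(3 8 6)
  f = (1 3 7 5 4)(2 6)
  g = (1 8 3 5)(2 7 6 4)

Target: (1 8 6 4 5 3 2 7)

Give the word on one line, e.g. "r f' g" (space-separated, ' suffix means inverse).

g' g' f' g

  after g': (1 5 3 8)(2 4 6 7)
  after g': (1 3)(2 6)(4 7)(5 8)
  after f': (3 4)(5 8 7)
  after g: (1 8 6 4 5 3 2 7)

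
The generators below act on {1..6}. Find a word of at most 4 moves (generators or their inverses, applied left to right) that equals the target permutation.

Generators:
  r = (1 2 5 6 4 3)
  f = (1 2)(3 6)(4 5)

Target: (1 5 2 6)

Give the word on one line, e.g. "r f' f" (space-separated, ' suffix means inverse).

  after r': (1 3 4 6 5 2)
  after r': (1 4 5)(2 3 6)
  after f': (1 5 2 6)

r' r' f'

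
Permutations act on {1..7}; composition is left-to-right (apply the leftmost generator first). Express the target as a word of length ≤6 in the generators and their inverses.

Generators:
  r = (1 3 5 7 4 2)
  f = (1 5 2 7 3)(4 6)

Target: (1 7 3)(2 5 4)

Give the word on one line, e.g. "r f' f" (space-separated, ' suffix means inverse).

r r f f

  after r: (1 3 5 7 4 2)
  after r: (1 5 4)(2 3 7)
  after f: (1 2)(4 5 6)
  after f: (1 7 3)(2 5 4)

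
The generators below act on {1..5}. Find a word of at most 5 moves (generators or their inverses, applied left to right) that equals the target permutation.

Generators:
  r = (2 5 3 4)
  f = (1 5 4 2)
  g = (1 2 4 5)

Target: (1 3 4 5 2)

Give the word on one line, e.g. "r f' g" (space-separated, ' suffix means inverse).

f' g f' r

  after f': (1 2 4 5)
  after g: (1 4)(2 5)
  after f': (1 5 4 2)
  after r: (1 3 4 5 2)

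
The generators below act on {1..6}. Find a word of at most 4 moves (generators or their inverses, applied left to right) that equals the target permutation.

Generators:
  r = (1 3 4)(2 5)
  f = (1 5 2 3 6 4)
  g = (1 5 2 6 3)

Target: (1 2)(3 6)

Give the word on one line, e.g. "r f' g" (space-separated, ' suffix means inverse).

r f'

  after r: (1 3 4)(2 5)
  after f': (1 2)(3 6)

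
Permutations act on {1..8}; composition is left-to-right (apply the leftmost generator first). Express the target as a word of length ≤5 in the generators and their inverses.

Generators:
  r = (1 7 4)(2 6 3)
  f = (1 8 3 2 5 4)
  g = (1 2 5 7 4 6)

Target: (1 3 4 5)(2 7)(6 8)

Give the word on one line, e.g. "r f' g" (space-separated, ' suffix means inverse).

r g' f' r' g

  after r: (1 7 4)(2 6 3)
  after g': (1 5 2 4 6 3)
  after f': (1 2 5 3 4 6 8)
  after r': (1 3 7)(2 5 6 8 4)
  after g: (1 3 4 5)(2 7)(6 8)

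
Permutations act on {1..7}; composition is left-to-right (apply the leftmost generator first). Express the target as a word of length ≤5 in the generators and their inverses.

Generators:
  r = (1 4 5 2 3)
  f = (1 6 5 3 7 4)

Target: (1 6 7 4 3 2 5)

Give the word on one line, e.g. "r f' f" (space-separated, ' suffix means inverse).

f' r f'

  after f': (1 4 7 3 5 6)
  after r: (1 5 6 4 7)(2 3)
  after f': (1 6 7 4 3 2 5)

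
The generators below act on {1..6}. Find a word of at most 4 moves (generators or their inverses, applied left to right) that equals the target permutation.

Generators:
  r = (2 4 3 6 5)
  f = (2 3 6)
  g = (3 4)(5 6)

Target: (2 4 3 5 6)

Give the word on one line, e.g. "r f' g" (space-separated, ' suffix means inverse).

f g

  after f: (2 3 6)
  after g: (2 4 3 5 6)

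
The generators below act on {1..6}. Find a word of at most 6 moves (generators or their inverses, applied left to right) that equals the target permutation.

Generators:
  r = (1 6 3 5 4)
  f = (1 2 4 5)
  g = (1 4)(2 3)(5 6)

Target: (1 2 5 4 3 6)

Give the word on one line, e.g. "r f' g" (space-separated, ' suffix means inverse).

g f r' g

  after g: (1 4)(2 3)(5 6)
  after f: (1 5 6)(2 3 4)
  after r': (1 3 5)(2 6 4)
  after g: (1 2 5 4 3 6)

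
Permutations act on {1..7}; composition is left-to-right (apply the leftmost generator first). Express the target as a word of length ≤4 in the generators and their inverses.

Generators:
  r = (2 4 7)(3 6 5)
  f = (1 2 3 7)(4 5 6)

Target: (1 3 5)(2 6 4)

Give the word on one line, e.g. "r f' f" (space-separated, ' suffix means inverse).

  after r: (2 4 7)(3 6 5)
  after f: (1 2 5 7 3 4)
  after f: (1 3 5)(2 6 4)

r f f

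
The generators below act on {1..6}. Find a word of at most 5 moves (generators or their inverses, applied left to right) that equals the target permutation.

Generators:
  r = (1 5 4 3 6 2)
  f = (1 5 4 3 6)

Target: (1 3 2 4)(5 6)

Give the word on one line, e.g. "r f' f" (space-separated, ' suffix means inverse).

  after r': (1 2 6 3 4 5)
  after r': (1 6 4)(2 3 5)
  after r': (1 3)(2 4)(5 6)
  after r': (1 4 6)(2 5 3)
  after f: (1 3 2 4)(5 6)

r' r' r' r' f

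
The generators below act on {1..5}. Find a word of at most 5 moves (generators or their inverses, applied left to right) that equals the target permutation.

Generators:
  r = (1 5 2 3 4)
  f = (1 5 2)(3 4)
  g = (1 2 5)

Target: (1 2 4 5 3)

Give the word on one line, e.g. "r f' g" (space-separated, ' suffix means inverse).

r' r' r'

  after r': (1 4 3 2 5)
  after r': (1 3 5 4 2)
  after r': (1 2 4 5 3)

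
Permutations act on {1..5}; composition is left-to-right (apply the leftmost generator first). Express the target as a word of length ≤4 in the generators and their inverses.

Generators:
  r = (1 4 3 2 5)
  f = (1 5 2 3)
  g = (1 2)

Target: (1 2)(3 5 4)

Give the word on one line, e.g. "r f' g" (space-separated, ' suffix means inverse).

  after f: (1 5 2 3)
  after f: (1 2)(3 5)
  after f: (1 3 2 5)
  after r: (1 2)(3 5 4)

f f f r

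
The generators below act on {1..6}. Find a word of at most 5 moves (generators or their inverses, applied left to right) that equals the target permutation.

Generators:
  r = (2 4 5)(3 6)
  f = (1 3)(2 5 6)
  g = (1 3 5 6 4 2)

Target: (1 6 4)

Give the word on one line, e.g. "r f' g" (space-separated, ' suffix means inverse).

g' f' g' f

  after g': (1 2 4 6 5 3)
  after f': (1 6 2 4 5)
  after g': (1 5 2 6 4 3)
  after f: (1 6 4)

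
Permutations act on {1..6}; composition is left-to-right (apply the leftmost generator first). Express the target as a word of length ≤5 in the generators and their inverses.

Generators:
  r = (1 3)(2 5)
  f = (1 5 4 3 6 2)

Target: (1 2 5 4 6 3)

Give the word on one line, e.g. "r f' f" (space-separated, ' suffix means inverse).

  after f': (1 2 6 3 4 5)
  after f': (1 6 4)(2 3 5)
  after r: (1 6 4 3 2)
  after f: (1 2 5 4 6 3)

f' f' r f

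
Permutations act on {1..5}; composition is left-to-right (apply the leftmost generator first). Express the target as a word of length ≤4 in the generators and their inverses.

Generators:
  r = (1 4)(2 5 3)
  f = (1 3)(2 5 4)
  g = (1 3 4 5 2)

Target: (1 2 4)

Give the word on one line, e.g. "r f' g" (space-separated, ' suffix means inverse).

  after g: (1 3 4 5 2)
  after g: (1 4 2 3 5)
  after f': (1 5 3 2)
  after r': (1 2 4)

g g f' r'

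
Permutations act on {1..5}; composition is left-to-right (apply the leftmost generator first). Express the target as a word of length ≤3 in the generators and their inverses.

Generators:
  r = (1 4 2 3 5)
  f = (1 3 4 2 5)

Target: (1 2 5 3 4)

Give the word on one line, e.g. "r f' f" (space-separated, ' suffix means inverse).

  after r: (1 4 2 3 5)
  after f': (1 3 2)
  after r': (1 2 5 3 4)

r f' r'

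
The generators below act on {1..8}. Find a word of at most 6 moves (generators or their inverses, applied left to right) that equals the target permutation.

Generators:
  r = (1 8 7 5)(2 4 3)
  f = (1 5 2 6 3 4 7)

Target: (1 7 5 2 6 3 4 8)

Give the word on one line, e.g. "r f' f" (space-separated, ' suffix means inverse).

  after r': (1 5 7 8)(2 3 4)
  after f': (2 6)(4 5)(7 8)
  after r: (1 8 5 3 2 6 4)
  after r: (1 7 5 2 6 3 4 8)

r' f' r r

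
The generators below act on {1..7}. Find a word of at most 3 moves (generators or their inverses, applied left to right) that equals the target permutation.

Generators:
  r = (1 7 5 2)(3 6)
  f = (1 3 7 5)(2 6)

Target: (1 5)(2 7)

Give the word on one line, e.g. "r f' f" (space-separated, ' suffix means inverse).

r r

  after r: (1 7 5 2)(3 6)
  after r: (1 5)(2 7)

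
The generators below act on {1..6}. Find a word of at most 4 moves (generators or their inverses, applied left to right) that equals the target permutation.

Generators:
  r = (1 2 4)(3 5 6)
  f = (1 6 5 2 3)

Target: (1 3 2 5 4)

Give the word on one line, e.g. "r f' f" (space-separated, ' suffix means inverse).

f r

  after f: (1 6 5 2 3)
  after r: (1 3 2 5 4)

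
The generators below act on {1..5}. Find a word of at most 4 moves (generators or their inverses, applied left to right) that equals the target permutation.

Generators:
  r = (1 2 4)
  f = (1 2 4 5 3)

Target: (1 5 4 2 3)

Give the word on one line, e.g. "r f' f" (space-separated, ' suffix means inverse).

r f f r'

  after r: (1 2 4)
  after f: (1 4 2 5 3)
  after f: (1 5)(2 3)
  after r': (1 5 4 2 3)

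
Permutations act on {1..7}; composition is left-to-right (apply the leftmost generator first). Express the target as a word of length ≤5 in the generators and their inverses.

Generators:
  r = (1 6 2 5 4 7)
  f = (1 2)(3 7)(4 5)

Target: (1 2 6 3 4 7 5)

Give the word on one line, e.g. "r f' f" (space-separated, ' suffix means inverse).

r' r' f r'

  after r': (1 7 4 5 2 6)
  after r': (1 4 2)(5 6 7)
  after f: (1 5 6 3 7 4)
  after r': (1 2 6 3 4 7 5)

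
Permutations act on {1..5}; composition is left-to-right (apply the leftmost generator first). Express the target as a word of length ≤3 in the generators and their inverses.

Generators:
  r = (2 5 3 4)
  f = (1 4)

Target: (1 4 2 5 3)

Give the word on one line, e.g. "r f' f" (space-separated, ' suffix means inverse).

r f'

  after r: (2 5 3 4)
  after f': (1 4 2 5 3)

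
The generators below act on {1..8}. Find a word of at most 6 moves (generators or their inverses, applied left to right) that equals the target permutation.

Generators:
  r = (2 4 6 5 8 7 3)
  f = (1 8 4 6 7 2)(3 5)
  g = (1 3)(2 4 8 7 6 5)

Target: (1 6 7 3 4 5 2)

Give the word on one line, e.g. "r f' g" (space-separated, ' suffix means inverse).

f' f' r' g' f

  after f': (1 2 7 6 4 8)(3 5)
  after f': (1 7 4)(2 6 8)
  after r': (1 8 3 7 2 4)(5 6)
  after g': (1 4 3 8)(5 7)
  after f: (1 6 7 3 4 5 2)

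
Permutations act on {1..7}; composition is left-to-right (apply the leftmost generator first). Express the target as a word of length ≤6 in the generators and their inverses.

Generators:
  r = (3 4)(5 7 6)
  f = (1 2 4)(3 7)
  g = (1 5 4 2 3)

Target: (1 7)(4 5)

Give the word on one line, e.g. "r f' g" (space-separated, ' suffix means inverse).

  after g': (1 3 2 4 5)
  after r': (1 4 6 7 5)(2 3)
  after g': (1 5 3 4 6 7)
  after r: (1 7)(4 5)

g' r' g' r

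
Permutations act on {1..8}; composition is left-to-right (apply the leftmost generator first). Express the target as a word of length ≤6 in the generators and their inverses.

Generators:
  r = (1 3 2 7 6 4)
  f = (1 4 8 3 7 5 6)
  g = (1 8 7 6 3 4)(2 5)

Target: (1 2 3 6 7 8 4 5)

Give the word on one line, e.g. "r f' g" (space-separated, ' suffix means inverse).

  after g: (1 8 7 6 3 4)(2 5)
  after r: (1 8 6 2 5 7 4 3)
  after r: (1 8 4 2 5 6 7)
  after g: (1 7 8)(3 4 5)
  after r': (1 2 3 6 7 8 4 5)

g r r g r'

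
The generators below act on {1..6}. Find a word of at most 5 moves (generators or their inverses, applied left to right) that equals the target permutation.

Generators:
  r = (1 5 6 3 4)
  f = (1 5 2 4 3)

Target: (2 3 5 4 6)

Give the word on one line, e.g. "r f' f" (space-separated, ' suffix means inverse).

f r f r' f'

  after f: (1 5 2 4 3)
  after r: (1 6 3 5 2)
  after f: (1 6)(2 5 4 3)
  after r': (1 5 3 2)(4 6)
  after f': (2 3 5 4 6)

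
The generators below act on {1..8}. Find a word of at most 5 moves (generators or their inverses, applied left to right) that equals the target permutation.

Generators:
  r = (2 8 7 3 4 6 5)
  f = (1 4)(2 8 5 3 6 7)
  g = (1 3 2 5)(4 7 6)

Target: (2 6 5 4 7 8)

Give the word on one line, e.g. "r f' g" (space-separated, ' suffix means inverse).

f r' f' g

  after f: (1 4)(2 8 5 3 6 7)
  after r': (1 3 4)(5 7)(6 8)
  after f': (1 5 6 2 7 8 3)
  after g: (2 6 5 4 7 8)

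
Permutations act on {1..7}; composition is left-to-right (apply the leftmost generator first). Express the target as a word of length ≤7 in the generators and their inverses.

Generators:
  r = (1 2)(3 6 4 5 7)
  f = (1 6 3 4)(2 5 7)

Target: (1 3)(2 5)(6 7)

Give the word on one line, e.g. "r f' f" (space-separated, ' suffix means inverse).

  after r': (1 2)(3 7 5 4 6)
  after f: (1 5)(2 6 4 3)
  after r': (1 4 7 5 2 3)
  after r': (1 6 3 2 7 4 5)
  after r': (1 3)(2 5)(6 7)

r' f r' r' r'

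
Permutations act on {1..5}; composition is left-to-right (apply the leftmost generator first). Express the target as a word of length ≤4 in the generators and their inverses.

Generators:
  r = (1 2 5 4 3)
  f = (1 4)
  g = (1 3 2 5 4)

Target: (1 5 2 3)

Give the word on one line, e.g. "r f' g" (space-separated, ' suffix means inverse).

  after f: (1 4)
  after r: (1 3)(2 5 4)
  after g: (1 2 4 5)
  after r: (1 5 2 3)

f r g r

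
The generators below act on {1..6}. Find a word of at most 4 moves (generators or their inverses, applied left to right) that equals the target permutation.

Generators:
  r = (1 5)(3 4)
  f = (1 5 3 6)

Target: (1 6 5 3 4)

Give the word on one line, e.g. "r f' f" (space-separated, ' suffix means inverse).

  after r: (1 5)(3 4)
  after f: (1 3 4 6)
  after f: (1 6 5 3 4)

r f f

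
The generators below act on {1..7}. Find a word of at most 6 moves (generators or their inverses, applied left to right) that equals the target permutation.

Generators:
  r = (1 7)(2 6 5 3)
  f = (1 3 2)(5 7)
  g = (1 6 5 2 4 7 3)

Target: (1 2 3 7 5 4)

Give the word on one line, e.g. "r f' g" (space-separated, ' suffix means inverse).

  after g: (1 6 5 2 4 7 3)
  after g: (1 5 4 3 6 2 7)
  after r: (1 3 5 4 2)
  after f: (1 2 3 7 5 4)

g g r f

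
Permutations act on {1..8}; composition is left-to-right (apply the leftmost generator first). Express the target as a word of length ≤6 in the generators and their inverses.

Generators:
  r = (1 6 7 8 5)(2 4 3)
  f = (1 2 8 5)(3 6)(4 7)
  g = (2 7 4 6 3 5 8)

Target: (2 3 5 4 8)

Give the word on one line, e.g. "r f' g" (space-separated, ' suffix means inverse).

  after g: (2 7 4 6 3 5 8)
  after r': (1 5 7 2 6 4)(3 8)
  after g: (1 8 5 4)(2 3)
  after f: (1 5 7 4 2 6 3 8)
  after f: (2 3 5 4 8)

g r' g f f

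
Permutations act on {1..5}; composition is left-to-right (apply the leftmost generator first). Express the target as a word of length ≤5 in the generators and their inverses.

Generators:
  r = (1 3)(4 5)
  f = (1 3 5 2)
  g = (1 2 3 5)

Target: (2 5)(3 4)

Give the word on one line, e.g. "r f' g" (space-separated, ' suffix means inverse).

f' r' g r

  after f': (1 2 5 3)
  after r': (1 2 4 5)
  after g: (1 3 5 2 4)
  after r: (2 5)(3 4)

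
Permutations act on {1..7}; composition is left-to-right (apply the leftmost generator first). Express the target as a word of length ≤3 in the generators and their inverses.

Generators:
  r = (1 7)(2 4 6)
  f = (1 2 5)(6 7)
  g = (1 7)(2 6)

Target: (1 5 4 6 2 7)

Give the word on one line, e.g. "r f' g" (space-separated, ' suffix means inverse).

  after f: (1 2 5)(6 7)
  after f: (1 5 2)
  after r: (1 5 4 6 2 7)

f f r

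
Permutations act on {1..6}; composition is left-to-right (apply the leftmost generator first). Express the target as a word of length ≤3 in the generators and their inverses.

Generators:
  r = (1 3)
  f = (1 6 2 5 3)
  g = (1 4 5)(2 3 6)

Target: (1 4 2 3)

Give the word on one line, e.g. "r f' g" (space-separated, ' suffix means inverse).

  after g: (1 4 5)(2 3 6)
  after r: (1 4 5 3 6 2)
  after f': (1 4 2 3)

g r f'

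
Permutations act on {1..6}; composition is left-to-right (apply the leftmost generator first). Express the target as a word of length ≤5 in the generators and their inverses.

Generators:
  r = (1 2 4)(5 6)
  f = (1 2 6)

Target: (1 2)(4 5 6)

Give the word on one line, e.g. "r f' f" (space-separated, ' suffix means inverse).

r' r' f' r

  after r': (1 4 2)(5 6)
  after r': (1 2 4)
  after f': (2 4 6)
  after r: (1 2)(4 5 6)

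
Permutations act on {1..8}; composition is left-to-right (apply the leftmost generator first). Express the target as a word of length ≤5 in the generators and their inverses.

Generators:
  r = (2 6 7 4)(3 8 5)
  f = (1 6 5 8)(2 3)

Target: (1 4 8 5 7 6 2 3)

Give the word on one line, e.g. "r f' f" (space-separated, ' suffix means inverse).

r f r' r'

  after r: (2 6 7 4)(3 8 5)
  after f: (1 6 7 4 3)(2 5)
  after r': (1 2 8 3)(4 5)
  after r': (1 4 8 5 7 6 2 3)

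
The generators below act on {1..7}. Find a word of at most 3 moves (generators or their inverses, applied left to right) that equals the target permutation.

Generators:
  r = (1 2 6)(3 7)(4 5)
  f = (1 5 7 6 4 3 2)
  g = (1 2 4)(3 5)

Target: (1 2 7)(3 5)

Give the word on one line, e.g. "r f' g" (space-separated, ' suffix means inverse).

r g' f'

  after r: (1 2 6)(3 7)(4 5)
  after g': (2 6 4 3 7 5)
  after f': (1 2 7)(3 5)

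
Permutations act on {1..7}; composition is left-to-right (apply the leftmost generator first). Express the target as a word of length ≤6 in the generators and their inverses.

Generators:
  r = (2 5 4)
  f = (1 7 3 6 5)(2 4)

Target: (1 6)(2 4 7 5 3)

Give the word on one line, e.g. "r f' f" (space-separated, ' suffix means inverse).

f r f r f

  after f: (1 7 3 6 5)(2 4)
  after r: (1 7 3 6 4 5)
  after f: (1 3 5 7 6 2 4)
  after r: (1 3 4)(5 7 6)
  after f: (1 6)(2 4 7 5 3)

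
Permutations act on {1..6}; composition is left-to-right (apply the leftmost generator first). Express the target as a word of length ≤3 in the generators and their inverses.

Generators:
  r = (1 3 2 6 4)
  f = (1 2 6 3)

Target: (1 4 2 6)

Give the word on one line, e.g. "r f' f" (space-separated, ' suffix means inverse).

  after r: (1 3 2 6 4)
  after f': (1 6 4 3)
  after r: (1 4 2 6)

r f' r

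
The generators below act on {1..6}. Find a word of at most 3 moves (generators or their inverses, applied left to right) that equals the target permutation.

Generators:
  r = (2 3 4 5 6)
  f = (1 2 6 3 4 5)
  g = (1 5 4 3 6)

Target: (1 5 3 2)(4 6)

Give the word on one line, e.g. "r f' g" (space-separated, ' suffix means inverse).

r' g

  after r': (2 6 5 4 3)
  after g: (1 5 3 2)(4 6)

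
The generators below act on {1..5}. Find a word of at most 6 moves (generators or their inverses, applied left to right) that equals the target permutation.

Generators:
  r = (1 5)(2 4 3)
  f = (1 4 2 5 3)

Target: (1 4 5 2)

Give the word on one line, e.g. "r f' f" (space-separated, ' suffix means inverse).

  after r: (1 5)(2 4 3)
  after f': (1 2)(3 4 5)
  after r': (1 3 2 5 4)
  after r': (1 4 5 2)

r f' r' r'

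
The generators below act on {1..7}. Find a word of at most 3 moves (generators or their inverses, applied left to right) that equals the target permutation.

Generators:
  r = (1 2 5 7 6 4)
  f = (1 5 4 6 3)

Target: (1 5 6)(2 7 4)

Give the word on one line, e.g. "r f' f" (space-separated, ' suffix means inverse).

r r

  after r: (1 2 5 7 6 4)
  after r: (1 5 6)(2 7 4)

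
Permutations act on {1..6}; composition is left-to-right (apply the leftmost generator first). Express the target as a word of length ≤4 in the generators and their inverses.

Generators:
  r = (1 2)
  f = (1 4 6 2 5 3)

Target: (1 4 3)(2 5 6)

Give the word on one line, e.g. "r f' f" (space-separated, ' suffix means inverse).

  after f': (1 3 5 2 6 4)
  after r': (1 3 5)(2 6 4)
  after f: (4 5)
  after f: (1 4 3)(2 5 6)

f' r' f f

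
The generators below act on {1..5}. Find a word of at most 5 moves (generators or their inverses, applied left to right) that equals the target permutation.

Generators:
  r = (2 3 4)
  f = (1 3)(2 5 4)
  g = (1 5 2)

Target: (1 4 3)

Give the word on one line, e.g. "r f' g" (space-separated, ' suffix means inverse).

  after g: (1 5 2)
  after g: (1 2 5)
  after r': (1 4 3 2 5)
  after g': (1 4 3 5 2)
  after g': (1 4 3)

g g r' g' g'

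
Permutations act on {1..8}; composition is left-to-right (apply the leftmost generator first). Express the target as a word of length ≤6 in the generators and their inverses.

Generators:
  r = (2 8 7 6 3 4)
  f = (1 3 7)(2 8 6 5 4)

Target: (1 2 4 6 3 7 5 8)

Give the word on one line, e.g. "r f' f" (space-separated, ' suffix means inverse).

r f r r

  after r: (2 8 7 6 3 4)
  after f: (1 3 2 6 7 5 4 8)
  after r: (1 4 7 5 2 3 8)
  after r: (1 2 4 6 3 7 5 8)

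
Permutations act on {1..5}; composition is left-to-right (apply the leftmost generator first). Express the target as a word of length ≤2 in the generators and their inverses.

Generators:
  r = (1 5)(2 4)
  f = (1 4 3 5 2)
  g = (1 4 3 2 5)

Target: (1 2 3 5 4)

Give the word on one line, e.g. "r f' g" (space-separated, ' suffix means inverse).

r f

  after r: (1 5)(2 4)
  after f: (1 2 3 5 4)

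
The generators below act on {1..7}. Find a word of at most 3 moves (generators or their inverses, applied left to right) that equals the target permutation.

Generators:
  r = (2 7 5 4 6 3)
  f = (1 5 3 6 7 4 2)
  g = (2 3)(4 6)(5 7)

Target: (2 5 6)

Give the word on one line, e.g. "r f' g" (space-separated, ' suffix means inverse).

  after r: (2 7 5 4 6 3)
  after g: (2 5 6)

r g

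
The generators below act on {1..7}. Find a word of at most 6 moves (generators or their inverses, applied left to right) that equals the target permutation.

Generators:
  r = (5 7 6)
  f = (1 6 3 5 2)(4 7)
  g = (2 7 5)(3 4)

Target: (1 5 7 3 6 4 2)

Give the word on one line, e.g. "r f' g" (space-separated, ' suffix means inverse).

  after f: (1 6 3 5 2)(4 7)
  after g': (1 6 4 2)(3 7)
  after r': (1 7 3 5 6 4 2)
  after r': (1 5 7 3 6 4 2)

f g' r' r'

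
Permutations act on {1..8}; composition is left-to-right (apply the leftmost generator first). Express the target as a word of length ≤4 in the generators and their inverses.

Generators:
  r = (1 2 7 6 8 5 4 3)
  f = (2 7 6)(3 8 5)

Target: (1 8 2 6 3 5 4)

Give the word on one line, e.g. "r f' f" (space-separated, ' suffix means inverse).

r' f r f'

  after r': (1 3 4 5 8 6 7 2)
  after f: (1 8 2)(3 4)
  after r: (1 5 4)(6 8 7)
  after f': (1 8 2 6 3 5 4)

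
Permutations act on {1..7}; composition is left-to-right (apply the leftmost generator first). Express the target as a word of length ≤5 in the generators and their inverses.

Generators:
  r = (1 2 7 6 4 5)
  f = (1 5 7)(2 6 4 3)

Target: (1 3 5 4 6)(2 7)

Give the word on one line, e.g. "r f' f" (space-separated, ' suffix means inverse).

  after r: (1 2 7 6 4 5)
  after f: (1 6 3 2)(4 7)
  after r: (1 4 6 3 7 5)
  after f: (1 3)(2 6)
  after r': (1 3 5 4 6)(2 7)

r f r f r'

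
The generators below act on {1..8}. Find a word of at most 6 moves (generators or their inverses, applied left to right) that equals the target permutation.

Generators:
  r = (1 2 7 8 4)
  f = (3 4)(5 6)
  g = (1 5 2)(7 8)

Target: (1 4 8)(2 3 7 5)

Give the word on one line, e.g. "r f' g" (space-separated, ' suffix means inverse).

r' f r' f' g

  after r': (1 4 8 7 2)
  after f: (1 3 4 8 7 2)(5 6)
  after r': (1 3 8 2 4 7)(5 6)
  after f': (1 4 7)(2 3 8)
  after g: (1 4 8)(2 3 7 5)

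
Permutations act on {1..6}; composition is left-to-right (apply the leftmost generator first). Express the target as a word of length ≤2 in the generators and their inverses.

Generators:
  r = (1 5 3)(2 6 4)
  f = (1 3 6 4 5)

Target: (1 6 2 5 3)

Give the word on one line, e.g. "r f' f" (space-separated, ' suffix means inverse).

r' f

  after r': (1 3 5)(2 4 6)
  after f: (1 6 2 5 3)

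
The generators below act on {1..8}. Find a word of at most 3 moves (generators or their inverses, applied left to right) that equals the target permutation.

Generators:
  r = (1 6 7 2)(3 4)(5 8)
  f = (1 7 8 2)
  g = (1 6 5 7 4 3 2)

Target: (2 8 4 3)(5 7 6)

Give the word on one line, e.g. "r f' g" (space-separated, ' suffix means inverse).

  after f': (1 2 8 7)
  after g: (2 8 4 3)(5 7 6)

f' g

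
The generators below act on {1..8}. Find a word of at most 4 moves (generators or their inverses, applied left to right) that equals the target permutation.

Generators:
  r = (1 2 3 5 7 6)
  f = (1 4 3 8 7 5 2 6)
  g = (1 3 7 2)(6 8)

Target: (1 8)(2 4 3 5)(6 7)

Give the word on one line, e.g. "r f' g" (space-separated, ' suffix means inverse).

  after g: (1 3 7 2)(6 8)
  after f: (1 8)(2 4 3 5)(6 7)

g f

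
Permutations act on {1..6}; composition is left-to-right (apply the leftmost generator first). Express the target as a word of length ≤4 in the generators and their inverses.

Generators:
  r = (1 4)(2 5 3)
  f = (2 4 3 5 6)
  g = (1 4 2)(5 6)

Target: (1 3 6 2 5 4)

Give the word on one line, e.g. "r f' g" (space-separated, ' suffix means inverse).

  after r': (1 4)(2 3 5)
  after f: (1 3 6 2 5 4)

r' f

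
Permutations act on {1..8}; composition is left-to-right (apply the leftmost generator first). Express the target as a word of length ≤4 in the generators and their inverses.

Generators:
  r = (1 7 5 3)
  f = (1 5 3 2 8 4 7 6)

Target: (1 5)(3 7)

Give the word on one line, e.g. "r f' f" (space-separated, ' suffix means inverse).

r r

  after r: (1 7 5 3)
  after r: (1 5)(3 7)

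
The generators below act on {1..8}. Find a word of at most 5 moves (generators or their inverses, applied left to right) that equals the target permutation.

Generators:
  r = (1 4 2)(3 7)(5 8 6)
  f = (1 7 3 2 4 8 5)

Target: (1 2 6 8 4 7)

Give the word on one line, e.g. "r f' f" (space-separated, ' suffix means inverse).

r' f r' r'

  after r': (1 2 4)(3 7)(5 6 8)
  after f: (1 4 7 2 8)(5 6)
  after r': (2 5 8)(3 7 4)
  after r': (1 2 6 8 4 7)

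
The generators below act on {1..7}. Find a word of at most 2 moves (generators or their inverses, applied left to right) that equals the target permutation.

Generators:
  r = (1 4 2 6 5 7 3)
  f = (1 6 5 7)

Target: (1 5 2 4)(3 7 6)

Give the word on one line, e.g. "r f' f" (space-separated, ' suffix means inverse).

  after f': (1 7 5 6)
  after r': (1 5 2 4)(3 7 6)

f' r'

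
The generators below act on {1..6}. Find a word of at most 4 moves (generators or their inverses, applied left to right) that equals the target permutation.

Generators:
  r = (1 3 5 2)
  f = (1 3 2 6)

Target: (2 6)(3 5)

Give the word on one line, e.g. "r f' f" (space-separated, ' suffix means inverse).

  after f: (1 3 2 6)
  after r': (2 6)(3 5)

f r'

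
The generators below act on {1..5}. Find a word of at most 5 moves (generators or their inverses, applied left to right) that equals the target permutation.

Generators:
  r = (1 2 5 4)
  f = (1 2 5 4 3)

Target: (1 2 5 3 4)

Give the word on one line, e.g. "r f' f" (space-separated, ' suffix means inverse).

r f r'

  after r: (1 2 5 4)
  after f: (1 5 3)(2 4)
  after r': (1 2 5 3 4)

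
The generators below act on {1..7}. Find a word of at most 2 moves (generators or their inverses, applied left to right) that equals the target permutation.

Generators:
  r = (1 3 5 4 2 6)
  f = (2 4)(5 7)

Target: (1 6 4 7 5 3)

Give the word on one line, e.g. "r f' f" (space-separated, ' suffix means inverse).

r' f'

  after r': (1 6 2 4 5 3)
  after f': (1 6 4 7 5 3)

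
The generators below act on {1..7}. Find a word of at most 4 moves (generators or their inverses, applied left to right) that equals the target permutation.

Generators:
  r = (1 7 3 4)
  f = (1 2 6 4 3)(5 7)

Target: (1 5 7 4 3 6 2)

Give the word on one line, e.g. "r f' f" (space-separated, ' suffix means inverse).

r f'

  after r: (1 7 3 4)
  after f': (1 5 7 4 3 6 2)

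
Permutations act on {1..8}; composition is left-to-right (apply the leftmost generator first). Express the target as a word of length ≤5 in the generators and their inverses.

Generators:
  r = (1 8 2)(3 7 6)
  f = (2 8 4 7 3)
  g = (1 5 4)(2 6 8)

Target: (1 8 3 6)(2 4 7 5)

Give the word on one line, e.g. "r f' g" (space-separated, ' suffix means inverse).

  after f': (2 3 7 4 8)
  after g: (1 5 4 2 3 7)(6 8)
  after g: (1 4 6 2 3 7 5)
  after r: (1 4 3 6)(2 7 5 8)
  after f': (1 8 3 6)(2 4 7 5)

f' g g r f'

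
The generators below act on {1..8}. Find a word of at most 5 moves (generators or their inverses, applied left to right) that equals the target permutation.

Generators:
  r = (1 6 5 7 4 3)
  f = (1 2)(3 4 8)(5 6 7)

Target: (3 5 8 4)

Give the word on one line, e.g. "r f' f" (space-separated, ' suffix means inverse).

r r f' f' r'

  after r: (1 6 5 7 4 3)
  after r: (1 5 4)(3 6 7)
  after f': (1 7 8 4 2)(3 5)
  after f': (1 6 5 8 3 7 4)
  after r': (3 5 8 4)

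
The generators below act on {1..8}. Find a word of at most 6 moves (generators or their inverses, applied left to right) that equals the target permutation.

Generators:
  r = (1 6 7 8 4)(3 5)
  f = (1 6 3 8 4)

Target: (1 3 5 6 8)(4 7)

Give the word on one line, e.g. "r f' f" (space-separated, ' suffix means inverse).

  after r: (1 6 7 8 4)(3 5)
  after r: (1 7 4 6 8)
  after r: (1 8 6 4 7)(3 5)
  after f': (1 3 5 6 8)(4 7)

r r r f'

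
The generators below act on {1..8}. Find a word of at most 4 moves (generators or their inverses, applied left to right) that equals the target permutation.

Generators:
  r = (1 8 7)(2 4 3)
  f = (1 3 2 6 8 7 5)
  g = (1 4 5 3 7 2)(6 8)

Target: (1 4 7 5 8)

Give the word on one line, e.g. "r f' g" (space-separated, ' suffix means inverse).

f g' f g

  after f: (1 3 2 6 8 7 5)
  after g': (1 5 2 8 3 7 4)
  after f: (2 7 4 3 5 6 8)
  after g: (1 4 7 5 8)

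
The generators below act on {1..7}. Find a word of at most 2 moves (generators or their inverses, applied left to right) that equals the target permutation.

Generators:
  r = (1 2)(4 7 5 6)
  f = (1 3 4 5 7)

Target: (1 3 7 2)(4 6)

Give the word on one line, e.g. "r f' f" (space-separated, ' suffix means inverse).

  after f: (1 3 4 5 7)
  after r: (1 3 7 2)(4 6)

f r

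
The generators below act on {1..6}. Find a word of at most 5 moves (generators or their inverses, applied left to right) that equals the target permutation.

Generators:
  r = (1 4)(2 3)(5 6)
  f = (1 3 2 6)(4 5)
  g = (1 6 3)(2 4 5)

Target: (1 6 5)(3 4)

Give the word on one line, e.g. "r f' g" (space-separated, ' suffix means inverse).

  after f': (1 6 2 3)(4 5)
  after f': (1 2)(3 6)
  after r: (1 3 5 6 2 4)
  after g': (1 6 5)(3 4)

f' f' r g'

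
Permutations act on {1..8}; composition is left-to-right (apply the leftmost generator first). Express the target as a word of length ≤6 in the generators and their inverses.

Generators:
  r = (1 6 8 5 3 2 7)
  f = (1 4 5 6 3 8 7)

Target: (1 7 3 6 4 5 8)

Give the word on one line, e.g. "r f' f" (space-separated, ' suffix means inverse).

r f r f r

  after r: (1 6 8 5 3 2 7)
  after f: (1 3 2)(4 5 8 6 7)
  after r: (1 2 6)(3 7 4)
  after f: (1 2 3)(4 8 7 5 6)
  after r: (1 7 3 6 4 5 8)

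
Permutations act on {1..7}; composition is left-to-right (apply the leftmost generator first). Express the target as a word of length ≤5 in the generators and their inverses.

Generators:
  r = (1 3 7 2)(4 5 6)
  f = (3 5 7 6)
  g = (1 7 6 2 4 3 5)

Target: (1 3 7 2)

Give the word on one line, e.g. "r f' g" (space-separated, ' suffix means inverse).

  after r': (1 2 7 3)(4 6 5)
  after r': (1 7)(2 3)(4 5 6)
  after r': (1 3 7 2)

r' r' r'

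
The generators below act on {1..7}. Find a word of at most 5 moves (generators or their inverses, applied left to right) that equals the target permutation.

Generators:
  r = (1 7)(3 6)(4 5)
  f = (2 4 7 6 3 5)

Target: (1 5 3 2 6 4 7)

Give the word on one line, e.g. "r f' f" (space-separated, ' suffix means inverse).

  after r: (1 7)(3 6)(4 5)
  after f': (1 4 3 7)(2 5)
  after f': (1 2 3 4 6 7)
  after f': (1 5 3 2 6 4 7)

r f' f' f'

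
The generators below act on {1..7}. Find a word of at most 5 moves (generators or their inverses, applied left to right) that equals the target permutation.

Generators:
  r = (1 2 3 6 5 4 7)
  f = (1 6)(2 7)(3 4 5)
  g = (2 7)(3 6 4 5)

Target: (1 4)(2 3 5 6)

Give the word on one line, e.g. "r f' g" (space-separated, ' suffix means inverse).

r g r'

  after r: (1 2 3 6 5 4 7)
  after g: (1 7)(2 6 3 4)
  after r': (1 4)(2 3 5 6)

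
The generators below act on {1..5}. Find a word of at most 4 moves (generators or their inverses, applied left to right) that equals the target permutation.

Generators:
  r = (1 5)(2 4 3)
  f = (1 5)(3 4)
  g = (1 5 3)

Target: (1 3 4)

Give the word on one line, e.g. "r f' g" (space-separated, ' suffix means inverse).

  after f': (1 5)(3 4)
  after g: (1 3 4)

f' g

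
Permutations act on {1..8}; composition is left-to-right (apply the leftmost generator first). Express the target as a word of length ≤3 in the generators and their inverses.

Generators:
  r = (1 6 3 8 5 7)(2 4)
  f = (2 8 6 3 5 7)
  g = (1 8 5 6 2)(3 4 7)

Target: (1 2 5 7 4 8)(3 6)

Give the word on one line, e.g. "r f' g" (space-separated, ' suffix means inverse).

f r' f

  after f: (2 8 6 3 5 7)
  after r': (1 7 4 2 3 8)
  after f: (1 2 5 7 4 8)(3 6)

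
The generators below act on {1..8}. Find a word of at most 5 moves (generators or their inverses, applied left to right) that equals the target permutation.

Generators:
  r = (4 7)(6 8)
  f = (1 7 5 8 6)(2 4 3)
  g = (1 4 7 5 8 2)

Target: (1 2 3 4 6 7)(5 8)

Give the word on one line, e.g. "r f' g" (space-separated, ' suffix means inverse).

g r g' f'

  after g: (1 4 7 5 8 2)
  after r: (1 7 5 6 8 2)
  after g': (1 4)(5 6)
  after f': (1 2 3 4 6 7)(5 8)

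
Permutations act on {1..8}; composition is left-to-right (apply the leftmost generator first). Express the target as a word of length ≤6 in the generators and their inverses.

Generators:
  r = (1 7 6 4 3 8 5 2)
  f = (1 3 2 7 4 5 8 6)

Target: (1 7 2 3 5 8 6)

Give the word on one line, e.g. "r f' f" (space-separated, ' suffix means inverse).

r r f r

  after r: (1 7 6 4 3 8 5 2)
  after r: (1 6 3 5)(2 7 4 8)
  after f: (2 4 6)(3 8 7 5)
  after r: (1 7 2 3 5 8 6)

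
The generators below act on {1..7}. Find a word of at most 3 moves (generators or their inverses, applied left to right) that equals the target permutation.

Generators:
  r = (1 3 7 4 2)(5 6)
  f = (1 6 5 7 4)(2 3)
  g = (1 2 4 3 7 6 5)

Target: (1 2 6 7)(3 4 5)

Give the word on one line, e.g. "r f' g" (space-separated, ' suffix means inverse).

r g' g'

  after r: (1 3 7 4 2)(5 6)
  after g': (1 4)(2 5 7)
  after g': (1 2 6 7)(3 4 5)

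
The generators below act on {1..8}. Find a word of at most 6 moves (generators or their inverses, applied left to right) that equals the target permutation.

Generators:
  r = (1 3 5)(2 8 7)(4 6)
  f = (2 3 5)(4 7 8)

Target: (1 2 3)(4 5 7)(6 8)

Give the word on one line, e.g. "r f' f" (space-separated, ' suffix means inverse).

f r f f

  after f: (2 3 5)(4 7 8)
  after r: (1 3)(2 5 8 6 4)
  after f: (1 5 4 3)(6 7 8)
  after f: (1 2 3)(4 5 7)(6 8)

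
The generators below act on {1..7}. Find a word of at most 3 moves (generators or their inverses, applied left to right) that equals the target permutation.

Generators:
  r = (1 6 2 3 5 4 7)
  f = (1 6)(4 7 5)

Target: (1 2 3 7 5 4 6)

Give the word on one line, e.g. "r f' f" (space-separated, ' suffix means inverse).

  after f: (1 6)(4 7 5)
  after r: (1 2 3 5 7 4)
  after f': (1 2 3 7 5 4 6)

f r f'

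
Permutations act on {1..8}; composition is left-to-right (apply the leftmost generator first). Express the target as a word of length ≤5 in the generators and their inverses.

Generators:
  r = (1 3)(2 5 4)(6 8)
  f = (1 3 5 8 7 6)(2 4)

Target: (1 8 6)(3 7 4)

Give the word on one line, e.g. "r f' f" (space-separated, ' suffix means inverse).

  after r': (1 3)(2 4 5)(6 8)
  after f': (3 6 5 4)(7 8)
  after f': (1 6 3 7 5 2 4)
  after r: (1 8 6)(3 7 4)

r' f' f' r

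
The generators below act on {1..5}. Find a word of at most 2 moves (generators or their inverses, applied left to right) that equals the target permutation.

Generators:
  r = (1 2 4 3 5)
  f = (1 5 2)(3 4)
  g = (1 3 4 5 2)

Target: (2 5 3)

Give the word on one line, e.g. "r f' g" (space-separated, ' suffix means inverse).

  after r: (1 2 4 3 5)
  after g: (2 5 3)

r g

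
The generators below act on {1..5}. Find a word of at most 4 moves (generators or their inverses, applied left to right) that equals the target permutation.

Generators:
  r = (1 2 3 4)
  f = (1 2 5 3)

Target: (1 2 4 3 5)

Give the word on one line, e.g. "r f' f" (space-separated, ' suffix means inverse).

r' f r r

  after r': (1 4 3 2)
  after f: (1 4)(3 5)
  after r: (2 3 5 4)
  after r: (1 2 4 3 5)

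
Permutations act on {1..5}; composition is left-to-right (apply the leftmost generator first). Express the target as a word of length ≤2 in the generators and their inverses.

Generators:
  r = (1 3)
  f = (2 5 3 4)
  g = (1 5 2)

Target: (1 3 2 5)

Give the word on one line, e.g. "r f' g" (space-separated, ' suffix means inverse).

  after r: (1 3)
  after g': (1 3 2 5)

r g'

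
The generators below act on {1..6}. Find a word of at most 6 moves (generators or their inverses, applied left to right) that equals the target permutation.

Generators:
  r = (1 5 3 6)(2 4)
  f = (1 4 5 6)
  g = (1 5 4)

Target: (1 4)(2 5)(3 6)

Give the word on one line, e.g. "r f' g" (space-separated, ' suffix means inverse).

g f g r g'

  after g: (1 5 4)
  after f: (1 6)
  after g: (1 6 5 4)
  after r: (2 4 5)(3 6)
  after g': (1 4)(2 5)(3 6)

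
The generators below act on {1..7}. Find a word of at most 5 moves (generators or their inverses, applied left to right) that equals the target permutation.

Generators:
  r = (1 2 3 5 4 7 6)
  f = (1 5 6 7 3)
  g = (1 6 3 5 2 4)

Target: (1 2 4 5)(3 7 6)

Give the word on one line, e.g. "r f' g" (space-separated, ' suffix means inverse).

  after f: (1 5 6 7 3)
  after g: (1 2 4)(3 6 7 5)
  after f: (1 2 4 5)(3 7 6)

f g f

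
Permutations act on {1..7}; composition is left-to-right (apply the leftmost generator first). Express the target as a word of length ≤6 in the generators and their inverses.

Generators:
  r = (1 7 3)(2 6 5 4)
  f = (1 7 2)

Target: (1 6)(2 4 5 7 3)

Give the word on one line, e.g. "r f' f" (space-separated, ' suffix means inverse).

  after r': (1 3 7)(2 4 5 6)
  after f: (1 3 2 4 5 6)
  after r': (1 7)(2 5)(3 4 6)
  after f: (1 2 5)(3 4 6)
  after r: (1 6)(2 4 5 7 3)

r' f r' f r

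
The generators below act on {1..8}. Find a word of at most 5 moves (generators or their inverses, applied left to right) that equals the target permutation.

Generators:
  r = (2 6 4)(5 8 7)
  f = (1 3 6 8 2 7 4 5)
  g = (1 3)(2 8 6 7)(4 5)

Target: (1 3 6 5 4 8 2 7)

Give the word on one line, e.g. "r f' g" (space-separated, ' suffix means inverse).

g g r r f

  after g: (1 3)(2 8 6 7)(4 5)
  after g: (2 6)(7 8)
  after r: (2 4)(5 8)
  after r: (4 6)(5 7)
  after f: (1 3 6 5 4 8 2 7)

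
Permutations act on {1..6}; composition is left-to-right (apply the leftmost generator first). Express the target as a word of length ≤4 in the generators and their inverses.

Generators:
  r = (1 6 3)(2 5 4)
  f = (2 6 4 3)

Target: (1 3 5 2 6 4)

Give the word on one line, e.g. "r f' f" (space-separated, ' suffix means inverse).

f' r'

  after f': (2 3 4 6)
  after r': (1 3 5 2 6 4)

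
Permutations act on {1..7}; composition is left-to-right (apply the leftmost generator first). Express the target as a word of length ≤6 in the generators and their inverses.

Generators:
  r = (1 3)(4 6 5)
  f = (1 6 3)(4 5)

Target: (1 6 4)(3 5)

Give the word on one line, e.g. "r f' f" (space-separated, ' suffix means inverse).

  after f': (1 3 6)(4 5)
  after r': (3 4 6)
  after f': (1 3 5 4)
  after r: (3 4)(5 6)
  after f: (1 6 4)(3 5)

f' r' f' r f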